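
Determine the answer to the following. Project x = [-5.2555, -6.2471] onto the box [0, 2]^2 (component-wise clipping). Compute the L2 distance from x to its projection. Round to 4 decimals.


Project each component onto [0, 2].
clip(-5.2555) = 0.0, clip(-6.2471) = 0.0
Projection = [0.0, 0.0]
Squared diffs: [27.6203, 39.0263]
Distance = sqrt(66.6466) = 8.1637


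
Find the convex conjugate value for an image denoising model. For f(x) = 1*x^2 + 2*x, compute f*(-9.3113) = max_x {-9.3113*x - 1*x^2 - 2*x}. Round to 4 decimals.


f*(y) = sup_x {y*x - a*x^2 - b*x} = sup_x {(y-b)*x - a*x^2}
FOC: (y - b) - 2a*x = 0 => x* = (y - b)/(2a)
x* = (-9.3113 - 2)/(2*1) = -5.6557
f*(-9.3113) = (y-b)^2/(4a) = (-9.3113 - 2)^2/(4*1)
= 127.9455/4 = 31.9864


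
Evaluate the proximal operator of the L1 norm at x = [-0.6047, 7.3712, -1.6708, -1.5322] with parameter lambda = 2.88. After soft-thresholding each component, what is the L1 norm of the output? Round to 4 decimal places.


Soft-thresholding with lambda = 2.88:
prox(-0.6047) = sign(-0.6047)*max(|-0.6047| - 2.88, 0) = 0.0
prox(7.3712) = sign(7.3712)*max(|7.3712| - 2.88, 0) = 4.4912
prox(-1.6708) = sign(-1.6708)*max(|-1.6708| - 2.88, 0) = 0.0
prox(-1.5322) = sign(-1.5322)*max(|-1.5322| - 2.88, 0) = 0.0
prox(x) = [0.0, 4.4912, 0.0, 0.0]
||prox(x)||_1 = 0.0 + 4.4912 + 0.0 + 0.0 = 4.4912


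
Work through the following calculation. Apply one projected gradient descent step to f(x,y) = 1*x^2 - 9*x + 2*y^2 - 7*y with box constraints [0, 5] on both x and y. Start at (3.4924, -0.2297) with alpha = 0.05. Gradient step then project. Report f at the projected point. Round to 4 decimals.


Step 1: Compute gradient at (3.4924, -0.2297).
grad_x = 2*1*3.4924 - 9 = -2.0152
grad_y = 2*2*-0.2297 - 7 = -7.9188
Step 2: Gradient step.
x_raw = 3.4924 - 0.05*-2.0152 = 3.5932
y_raw = -0.2297 - 0.05*-7.9188 = 0.1662
Step 3: Project onto [0, 5].
x_proj = clip(3.5932) = 3.5932
y_proj = clip(0.1662) = 0.1662
Step 4: Evaluate f.
f(3.5932, 0.1662) = -20.536


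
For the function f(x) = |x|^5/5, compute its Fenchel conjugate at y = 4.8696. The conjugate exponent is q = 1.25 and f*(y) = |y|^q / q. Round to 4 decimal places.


The conjugate exponent q satisfies 1/p + 1/q = 1.
p = 5, so q = 5/(5 - 1) = 1.25
|y|^q = 4.8696^1.25 = 7.2338
f*(4.8696) = 7.2338 / 1.25 = 5.787


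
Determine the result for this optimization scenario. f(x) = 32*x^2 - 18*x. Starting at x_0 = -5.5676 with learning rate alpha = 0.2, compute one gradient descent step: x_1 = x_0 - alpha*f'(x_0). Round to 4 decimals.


We compute the gradient at x_0 and apply the update.
f'(x) = 64*x - 18
f'(-5.5676) = 64*-5.5676 - 18 = -374.3264
x_1 = -5.5676 - 0.2*-374.3264 = 69.2977


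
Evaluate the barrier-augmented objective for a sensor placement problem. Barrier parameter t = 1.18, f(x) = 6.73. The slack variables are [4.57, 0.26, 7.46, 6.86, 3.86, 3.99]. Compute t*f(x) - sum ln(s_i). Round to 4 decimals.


Step 1: Compute log-barrier.
ln values: [1.5195, -1.3471, 2.0096, 1.9257, 1.3507, 1.3838]
phi = -(1.5195 - 1.3471 + 2.0096 + 1.9257 + 1.3507 + 1.3838) = -6.8422
Step 2: Compute augmented objective.
t*f(x) = 1.18*6.73 = 7.9414
Total = 7.9414 - 6.8422 = 1.0992


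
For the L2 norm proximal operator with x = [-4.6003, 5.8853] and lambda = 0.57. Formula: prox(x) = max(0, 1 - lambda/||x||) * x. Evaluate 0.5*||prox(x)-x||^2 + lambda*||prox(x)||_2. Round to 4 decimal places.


Step 1: Compute ||x||.
||x|| = 7.4699
Step 2: Compute scaling factor.
scale = max(0, 1 - 0.57/7.4699) = 0.9237
Step 3: prox(x) = [-4.2493, 5.4362]
||prox(x)|| = 6.8999
Step 4: Proximal objective.
0.5*||prox-x||^2 = 0.1625
lambda*||prox|| = 3.9329
Total = 4.0954


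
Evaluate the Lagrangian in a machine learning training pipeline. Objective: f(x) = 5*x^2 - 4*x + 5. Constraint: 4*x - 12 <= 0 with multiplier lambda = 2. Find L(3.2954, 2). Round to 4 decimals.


Step 1: Evaluate f(x).
f(3.2954) = 5*3.2954^2 - 4*3.2954 + 5 = 46.1167
Step 2: Evaluate g(x).
g(3.2954) = 4*3.2954 - 12 = 1.1816
Step 3: Compute Lagrangian.
L = 46.1167 + 2*1.1816 = 48.4799


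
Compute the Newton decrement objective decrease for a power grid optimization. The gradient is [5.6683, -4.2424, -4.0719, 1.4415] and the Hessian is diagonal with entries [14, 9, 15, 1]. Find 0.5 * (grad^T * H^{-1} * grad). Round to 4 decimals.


Step 1: H is diagonal, so H^(-1) * g = [0.4049, -0.4714, -0.2715, 1.4415].
Step 2: g^T H^(-1) g = sum_i g_i^2 / H_ii
  = (5.6683)^2/14 + (-4.2424)^2/9 + (-4.0719)^2/15 + (1.4415)^2/1
  = 2.295 + 1.9998 + 1.1054 + 2.0779 = 7.478
Step 3: Objective decrease = 0.5 * g^T H^(-1) g = 3.739


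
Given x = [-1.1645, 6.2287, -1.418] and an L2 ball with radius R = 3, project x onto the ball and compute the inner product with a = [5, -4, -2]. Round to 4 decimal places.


Step 1: Compute ||x|| (intermediates to 6 decimals).
||x|| = sqrt((-1.1645)^2 + 6.2287^2 + (-1.418)^2) = 6.493342
Step 2: Project.
Since ||x|| > R, scale = R/||x|| = 3/6.493342 = 0.462012, proj(x) = scale * x
proj(x) = [-0.538013, 2.877734, -0.655133]
Step 3: Dot product.
a^T * proj(x) = 5*(-0.538013) - 4*2.877734 - 2*(-0.655133) = -12.8907


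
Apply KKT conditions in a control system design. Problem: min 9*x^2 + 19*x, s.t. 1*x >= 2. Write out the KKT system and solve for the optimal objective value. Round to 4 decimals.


Step 1: Try lambda = 0 (constraint inactive).
x_unc = -19/(2*9) = -1.0556
Check: 1*-1.0556 = -1.0556 < 2 -- violated!
Step 2: Constraint must be active: 1*x = 2
x* = 2/1 = 2.0
lambda = (2*9*2.0 + 19)/1 = 55.0
Step 3: Compute optimal value.
f(x*) = 9*2.0^2 + 19*2.0 = 74.0


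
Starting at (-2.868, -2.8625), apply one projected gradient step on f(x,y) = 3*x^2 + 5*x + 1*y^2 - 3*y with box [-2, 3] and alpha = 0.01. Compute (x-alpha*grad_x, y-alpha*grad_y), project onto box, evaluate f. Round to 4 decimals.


Step 1: Compute gradient at (-2.868, -2.8625).
grad_x = 2*3*-2.868 + 5 = -12.208
grad_y = 2*1*-2.8625 - 3 = -8.725
Step 2: Gradient step.
x_raw = -2.868 - 0.01*-12.208 = -2.7459
y_raw = -2.8625 - 0.01*-8.725 = -2.7753
Step 3: Project onto [-2, 3].
x_proj = clip(-2.7459) = -2.0
y_proj = clip(-2.7753) = -2.0
Step 4: Evaluate f.
f(-2.0, -2.0) = 12.0


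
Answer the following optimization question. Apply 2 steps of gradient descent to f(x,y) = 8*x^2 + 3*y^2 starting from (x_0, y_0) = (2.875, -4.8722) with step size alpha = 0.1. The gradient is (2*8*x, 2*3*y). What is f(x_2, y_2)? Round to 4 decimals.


Gradient descent on f(x,y) = 8*x^2 + 3*y^2.
Starting point: (2.875, -4.8722), alpha = 0.1
Step 1: grad_x = 2*8*2.875 = 46.0, grad_y = 2*3*-4.8722 = -29.2332
  x_1 = 2.875 - 0.1*46.0 = -1.725
  y_1 = -4.8722 - 0.1*-29.2332 = -1.9489
Step 2: grad_x = 2*8*-1.725 = -27.6, grad_y = 2*3*-1.9489 = -11.6933
  x_2 = -1.725 - 0.1*-27.6 = 1.035
  y_2 = -1.9489 - 0.1*-11.6933 = -0.7796
f(1.035, -0.7796) = 8*1.035^2 + 3*(-0.7796)^2 = 10.3929


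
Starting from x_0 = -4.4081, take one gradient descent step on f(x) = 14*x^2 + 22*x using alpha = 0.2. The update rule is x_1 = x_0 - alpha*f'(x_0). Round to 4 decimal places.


We compute the gradient at x_0 and apply the update.
f'(x) = 28*x + 22
f'(-4.4081) = 28*-4.4081 + 22 = -101.4268
x_1 = -4.4081 - 0.2*-101.4268 = 15.8773


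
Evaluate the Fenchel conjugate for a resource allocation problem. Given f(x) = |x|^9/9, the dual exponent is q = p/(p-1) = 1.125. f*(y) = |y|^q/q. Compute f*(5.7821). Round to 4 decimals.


The conjugate exponent q satisfies 1/p + 1/q = 1.
p = 9, so q = 9/(9 - 1) = 1.125
|y|^q = 5.7821^1.125 = 7.2002
f*(5.7821) = 7.2002 / 1.125 = 6.4002


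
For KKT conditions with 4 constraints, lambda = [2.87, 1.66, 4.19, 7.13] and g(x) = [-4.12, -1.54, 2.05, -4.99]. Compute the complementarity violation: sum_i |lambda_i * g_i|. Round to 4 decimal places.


KKT complementary slackness check:
lambda_1 * g_1 = 2.87 * -4.12 = -11.8244
lambda_2 * g_2 = 1.66 * -1.54 = -2.5564
lambda_3 * g_3 = 4.19 * 2.05 = 8.5895
lambda_4 * g_4 = 7.13 * -4.99 = -35.5787
Total violation = 11.8244 + 2.5564 + 8.5895 + 35.5787 = 58.549


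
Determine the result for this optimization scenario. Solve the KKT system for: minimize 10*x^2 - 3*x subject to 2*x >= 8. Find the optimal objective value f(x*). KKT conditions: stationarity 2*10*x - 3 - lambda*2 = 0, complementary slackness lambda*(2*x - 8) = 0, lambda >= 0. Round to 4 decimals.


Step 1: Try lambda = 0 (constraint inactive).
x_unc = 3/(2*10) = 0.15
Check: 2*0.15 = 0.3 < 8 -- violated!
Step 2: Constraint must be active: 2*x = 8
x* = 8/2 = 4.0
lambda = (2*10*4.0 - 3)/2 = 38.5
Step 3: Compute optimal value.
f(x*) = 10*4.0^2 - 3*4.0 = 148.0


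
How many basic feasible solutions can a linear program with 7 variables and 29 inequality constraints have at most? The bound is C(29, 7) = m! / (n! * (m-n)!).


Each vertex corresponds to some choice of n active constraints out of m, so the number of vertices is at most C(m, n) = m! / (n!(m-n)!).
m = 29, n = 7
Numerator: 29 * 28 * 27 * 26 * 25 * 24 * 23
Denominator: 7! = 5040
C(29, 7) = 1560780


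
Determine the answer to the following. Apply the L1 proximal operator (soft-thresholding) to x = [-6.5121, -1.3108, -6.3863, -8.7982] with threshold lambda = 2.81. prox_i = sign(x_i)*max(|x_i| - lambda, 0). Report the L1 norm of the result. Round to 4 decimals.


Soft-thresholding with lambda = 2.81:
prox(-6.5121) = sign(-6.5121)*max(|-6.5121| - 2.81, 0) = -3.7021
prox(-1.3108) = sign(-1.3108)*max(|-1.3108| - 2.81, 0) = 0.0
prox(-6.3863) = sign(-6.3863)*max(|-6.3863| - 2.81, 0) = -3.5763
prox(-8.7982) = sign(-8.7982)*max(|-8.7982| - 2.81, 0) = -5.9882
prox(x) = [-3.7021, 0.0, -3.5763, -5.9882]
||prox(x)||_1 = 3.7021 + 0.0 + 3.5763 + 5.9882 = 13.2666


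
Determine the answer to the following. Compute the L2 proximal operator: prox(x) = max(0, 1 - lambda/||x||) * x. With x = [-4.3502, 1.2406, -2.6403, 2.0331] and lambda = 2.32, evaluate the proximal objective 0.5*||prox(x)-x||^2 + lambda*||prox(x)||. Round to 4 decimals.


Step 1: Compute ||x||.
||x|| = 5.6185
Step 2: Compute scaling factor.
scale = max(0, 1 - 2.32/5.6185) = 0.5871
Step 3: prox(x) = [-2.5539, 0.7283, -1.5501, 1.1936]
||prox(x)|| = 3.2985
Step 4: Proximal objective.
0.5*||prox-x||^2 = 2.6912
lambda*||prox|| = 7.6525
Total = 10.3438


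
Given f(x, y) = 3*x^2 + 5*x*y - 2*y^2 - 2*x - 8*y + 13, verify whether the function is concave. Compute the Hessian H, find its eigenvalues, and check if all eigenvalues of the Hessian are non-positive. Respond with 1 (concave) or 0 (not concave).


The Hessian of f(x,y) = 3*x^2 + 5*x*y - 2*y^2 - 2*x - 8*y + 13 is:
H = [[6, 5], [5, -4]]
Trace = 6 - 4 = 2
Determinant = 6*-4 - (5)^2 = -49
Discriminant = (2)^2 - 4*-49 = 200.0
Eigenvalues: lambda_1 = -6.0711, lambda_2 = 8.0711
The function is not concave.

0


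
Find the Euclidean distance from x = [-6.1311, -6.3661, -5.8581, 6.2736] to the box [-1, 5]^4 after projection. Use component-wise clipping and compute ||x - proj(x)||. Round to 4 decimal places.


Project each component onto [-1, 5].
clip(-6.1311) = -1.0, clip(-6.3661) = -1.0, clip(-5.8581) = -1.0, clip(6.2736) = 5.0
Projection = [-1.0, -1.0, -1.0, 5.0]
Squared diffs: [26.3282, 28.795, 23.6011, 1.6221]
Distance = sqrt(80.3464) = 8.9636


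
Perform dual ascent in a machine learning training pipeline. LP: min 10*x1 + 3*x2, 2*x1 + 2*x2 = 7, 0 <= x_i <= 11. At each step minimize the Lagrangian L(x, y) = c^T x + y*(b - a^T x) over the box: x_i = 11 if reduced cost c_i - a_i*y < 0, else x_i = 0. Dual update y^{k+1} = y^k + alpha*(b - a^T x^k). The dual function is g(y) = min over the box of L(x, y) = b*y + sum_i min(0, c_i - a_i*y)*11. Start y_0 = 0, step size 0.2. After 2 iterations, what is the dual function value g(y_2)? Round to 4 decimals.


Dual ascent for LP: min 10*x1 + 3*x2, 2*x1 + 2*x2 = 7, 0 <= x_i <= 11
Step 1: y^k = 0.0, reduced costs: (10.0, 3.0)
  x^k = (0.0, 0.0), subgradient = b - a^T x = 7.0
  y^{k+1} = 0.0 + 0.2*7.0 = 1.4
Step 2: y^k = 1.4, reduced costs: (7.2, 0.2)
  x^k = (0.0, 0.0), subgradient = b - a^T x = 7.0
  y^{k+1} = 1.4 + 0.2*7.0 = 2.8
Dual objective at y_2 = 2.8: reduced costs (4.4, -2.6), box minimizer x = (0.0, 11.0)
g(y_2) = b*y + (c1 - a1*y)*x1 + (c2 - a2*y)*x2 = 7*2.8 + 4.4*0.0 + (-2.6)*11.0 = 19.6 + 0.0 - 28.6 = -9.0


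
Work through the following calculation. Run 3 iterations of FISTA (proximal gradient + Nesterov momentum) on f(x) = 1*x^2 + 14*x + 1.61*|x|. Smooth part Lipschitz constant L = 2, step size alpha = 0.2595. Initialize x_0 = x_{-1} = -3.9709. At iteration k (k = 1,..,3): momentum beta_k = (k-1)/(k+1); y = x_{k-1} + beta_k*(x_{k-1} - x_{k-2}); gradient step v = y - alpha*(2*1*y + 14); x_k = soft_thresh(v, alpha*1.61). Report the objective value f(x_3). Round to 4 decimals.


FISTA on f(x) = 1*x^2 + 14*x + 1.61*|x|
L = 2, alpha = 0.2595
Iteration 1: beta = 0.0, y = -3.9709 + 0.0*(-3.9709 + 3.9709) = -3.9709
  grad(y) = 6.0582, v = y - alpha*grad = -5.543
  prox(v) = soft_thresh(-5.543, 0.4178) = -5.1252
Iteration 2: beta = 0.3333, y = -5.1252 + 0.3333*(-5.1252 + 3.9709) = -5.51
  grad(y) = 2.98, v = y - alpha*grad = -6.2833
  prox(v) = soft_thresh(-6.2833, 0.4178) = -5.8655
Iteration 3: beta = 0.5, y = -5.8655 + 0.5*(-5.8655 + 5.1252) = -6.2357
  grad(y) = 1.5287, v = y - alpha*grad = -6.6323
  prox(v) = soft_thresh(-6.6323, 0.4178) = -6.2146
f(x_3) = 1*(-6.2146)^2 + 14*(-6.2146) + 1.61*|-6.2146| = -38.3776


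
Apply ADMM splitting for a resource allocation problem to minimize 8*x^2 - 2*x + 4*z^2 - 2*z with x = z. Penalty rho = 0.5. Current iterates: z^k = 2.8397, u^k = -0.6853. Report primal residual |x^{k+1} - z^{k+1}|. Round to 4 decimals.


ADMM iteration with rho = 0.5, z^k = 2.8397, u^k = -0.6853
Step 1: x-update.
Minimize 8*x^2 - 2*x + (0.5/2)*(x - 2.8397 - 0.6853)^2
FOC: (2*8 + 0.5)*x = 2 + 0.5*(2.8397 + 0.6853)
x^{k+1} = 0.228
Step 2: z-update.
Minimize 4*z^2 - 2*z + (0.5/2)*(0.228 - z - 0.6853)^2
FOC: (2*4 + 0.5)*z = 2 + 0.5*(0.228 - 0.6853)
z^{k+1} = 0.2084
Step 3: u-update.
u^{k+1} = -0.6853 + 0.228 - 0.2084 = -0.6657
Step 4: Primal residual = |0.228 - 0.2084| = 0.0196


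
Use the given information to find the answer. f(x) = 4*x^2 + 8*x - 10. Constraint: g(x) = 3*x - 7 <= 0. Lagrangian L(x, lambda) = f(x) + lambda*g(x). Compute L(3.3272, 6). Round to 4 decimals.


Step 1: Evaluate f(x).
f(3.3272) = 4*3.3272^2 + 8*3.3272 - 10 = 60.8986
Step 2: Evaluate g(x).
g(3.3272) = 3*3.3272 - 7 = 2.9816
Step 3: Compute Lagrangian.
L = 60.8986 + 6*2.9816 = 78.7882


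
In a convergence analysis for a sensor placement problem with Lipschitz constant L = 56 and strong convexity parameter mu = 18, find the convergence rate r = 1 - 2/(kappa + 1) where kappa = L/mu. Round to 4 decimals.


Step 1: Compute the condition number.
kappa = L/mu = 56/18 = 3.1111
Step 2: Compute the convergence rate.
r = 1 - 2/(kappa + 1) = 1 - 2*mu/(L + mu) = (L - mu)/(L + mu) = 38/74 = 0.5135


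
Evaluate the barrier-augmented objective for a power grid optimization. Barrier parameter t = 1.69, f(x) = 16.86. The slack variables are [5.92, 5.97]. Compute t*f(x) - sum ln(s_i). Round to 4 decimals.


Step 1: Compute log-barrier.
ln values: [1.7783, 1.7867]
phi = -(1.7783 + 1.7867) = -3.5651
Step 2: Compute augmented objective.
t*f(x) = 1.69*16.86 = 28.4934
Total = 28.4934 - 3.5651 = 24.9283


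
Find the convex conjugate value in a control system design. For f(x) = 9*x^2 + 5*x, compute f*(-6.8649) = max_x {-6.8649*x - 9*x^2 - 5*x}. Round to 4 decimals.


f*(y) = sup_x {y*x - a*x^2 - b*x} = sup_x {(y-b)*x - a*x^2}
FOC: (y - b) - 2a*x = 0 => x* = (y - b)/(2a)
x* = (-6.8649 - 5)/(2*9) = -0.6592
f*(-6.8649) = (y-b)^2/(4a) = (-6.8649 - 5)^2/(4*9)
= 140.7759/36 = 3.9104


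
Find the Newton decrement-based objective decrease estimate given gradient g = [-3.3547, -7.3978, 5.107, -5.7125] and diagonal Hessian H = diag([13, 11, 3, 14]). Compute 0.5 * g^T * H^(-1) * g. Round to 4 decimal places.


Step 1: H is diagonal, so H^(-1) * g = [-0.2581, -0.6725, 1.7023, -0.408].
Step 2: g^T H^(-1) g = sum_i g_i^2 / H_ii
  = (-3.3547)^2/13 + (-7.3978)^2/11 + (5.107)^2/3 + (-5.7125)^2/14
  = 0.8657 + 4.9752 + 8.6938 + 2.3309 = 16.8656
Step 3: Objective decrease = 0.5 * g^T H^(-1) g = 8.4328


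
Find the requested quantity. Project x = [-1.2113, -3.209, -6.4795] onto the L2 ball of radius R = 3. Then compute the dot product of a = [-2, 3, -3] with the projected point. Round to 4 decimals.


Step 1: Compute ||x|| (intermediates to 6 decimals).
||x|| = sqrt((-1.2113)^2 + (-3.209)^2 + (-6.4795)^2) = 7.331361
Step 2: Project.
Since ||x|| > R, scale = R/||x|| = 3/7.331361 = 0.409201, proj(x) = scale * x
proj(x) = [-0.495665, -1.313126, -2.651418]
Step 3: Dot product.
a^T * proj(x) = -2*(-0.495665) + 3*(-1.313126) - 3*(-2.651418) = 5.0062


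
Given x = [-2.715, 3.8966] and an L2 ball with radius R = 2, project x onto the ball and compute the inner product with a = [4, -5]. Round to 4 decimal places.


Step 1: Compute ||x|| (intermediates to 6 decimals).
||x|| = sqrt((-2.715)^2 + 3.8966^2) = 4.749181
Step 2: Project.
Since ||x|| > R, scale = R/||x|| = 2/4.749181 = 0.421125, proj(x) = scale * x
proj(x) = [-1.143354, 1.640956]
Step 3: Dot product.
a^T * proj(x) = 4*(-1.143354) - 5*1.640956 = -12.7782


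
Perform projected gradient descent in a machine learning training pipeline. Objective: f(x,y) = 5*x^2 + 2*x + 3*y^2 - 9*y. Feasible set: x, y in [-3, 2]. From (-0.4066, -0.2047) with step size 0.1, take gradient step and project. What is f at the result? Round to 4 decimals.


Step 1: Compute gradient at (-0.4066, -0.2047).
grad_x = 2*5*-0.4066 + 2 = -2.066
grad_y = 2*3*-0.2047 - 9 = -10.2282
Step 2: Gradient step.
x_raw = -0.4066 - 0.1*-2.066 = -0.2
y_raw = -0.2047 - 0.1*-10.2282 = 0.8181
Step 3: Project onto [-3, 2].
x_proj = clip(-0.2) = -0.2
y_proj = clip(0.8181) = 0.8181
Step 4: Evaluate f.
f(-0.2, 0.8181) = -5.5551


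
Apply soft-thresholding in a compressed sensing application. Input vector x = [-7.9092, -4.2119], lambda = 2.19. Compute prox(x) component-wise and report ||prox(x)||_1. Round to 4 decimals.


Soft-thresholding with lambda = 2.19:
prox(-7.9092) = sign(-7.9092)*max(|-7.9092| - 2.19, 0) = -5.7192
prox(-4.2119) = sign(-4.2119)*max(|-4.2119| - 2.19, 0) = -2.0219
prox(x) = [-5.7192, -2.0219]
||prox(x)||_1 = 5.7192 + 2.0219 = 7.7411


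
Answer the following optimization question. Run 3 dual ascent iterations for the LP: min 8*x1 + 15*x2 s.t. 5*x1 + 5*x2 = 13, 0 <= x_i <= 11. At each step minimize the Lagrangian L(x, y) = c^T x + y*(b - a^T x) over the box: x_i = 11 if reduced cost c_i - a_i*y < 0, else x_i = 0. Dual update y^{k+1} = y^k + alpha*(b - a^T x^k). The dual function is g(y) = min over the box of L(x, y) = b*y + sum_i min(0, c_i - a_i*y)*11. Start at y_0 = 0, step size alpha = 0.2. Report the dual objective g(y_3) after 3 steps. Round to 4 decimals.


Dual ascent for LP: min 8*x1 + 15*x2, 5*x1 + 5*x2 = 13, 0 <= x_i <= 11
Step 1: y^k = 0.0, reduced costs: (8.0, 15.0)
  x^k = (0.0, 0.0), subgradient = b - a^T x = 13.0
  y^{k+1} = 0.0 + 0.2*13.0 = 2.6
Step 2: y^k = 2.6, reduced costs: (-5.0, 2.0)
  x^k = (11.0, 0.0), subgradient = b - a^T x = -42.0
  y^{k+1} = 2.6 + 0.2*-42.0 = -5.8
Step 3: y^k = -5.8, reduced costs: (37.0, 44.0)
  x^k = (0.0, 0.0), subgradient = b - a^T x = 13.0
  y^{k+1} = -5.8 + 0.2*13.0 = -3.2
Dual objective at y_3 = -3.2: reduced costs (24.0, 31.0), box minimizer x = (0.0, 0.0)
g(y_3) = b*y + (c1 - a1*y)*x1 + (c2 - a2*y)*x2 = 13*(-3.2) + 24.0*0.0 + 31.0*0.0 = -41.6 + 0.0 + 0.0 = -41.6


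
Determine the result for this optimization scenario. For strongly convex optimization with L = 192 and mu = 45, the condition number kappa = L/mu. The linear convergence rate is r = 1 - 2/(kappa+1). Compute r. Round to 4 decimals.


Step 1: Compute the condition number.
kappa = L/mu = 192/45 = 4.2667
Step 2: Compute the convergence rate.
r = 1 - 2/(kappa + 1) = 1 - 2*mu/(L + mu) = (L - mu)/(L + mu) = 147/237 = 0.6203


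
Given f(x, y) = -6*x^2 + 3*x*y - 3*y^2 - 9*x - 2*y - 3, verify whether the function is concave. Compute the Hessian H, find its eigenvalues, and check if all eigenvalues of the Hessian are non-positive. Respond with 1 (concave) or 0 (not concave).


The Hessian of f(x,y) = -6*x^2 + 3*x*y - 3*y^2 - 9*x - 2*y - 3 is:
H = [[-12, 3], [3, -6]]
Trace = -12 - 6 = -18
Determinant = -12*-6 - (3)^2 = 63
Discriminant = (-18)^2 - 4*63 = 72.0
Eigenvalues: lambda_1 = -13.2426, lambda_2 = -4.7574
The function is concave.

1


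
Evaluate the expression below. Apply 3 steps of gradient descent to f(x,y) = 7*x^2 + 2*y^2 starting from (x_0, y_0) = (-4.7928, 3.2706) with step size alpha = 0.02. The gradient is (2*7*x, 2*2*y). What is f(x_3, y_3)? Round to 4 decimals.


Gradient descent on f(x,y) = 7*x^2 + 2*y^2.
Starting point: (-4.7928, 3.2706), alpha = 0.02
Step 1: grad_x = 2*7*-4.7928 = -67.0992, grad_y = 2*2*3.2706 = 13.0824
  x_1 = -4.7928 - 0.02*-67.0992 = -3.4508
  y_1 = 3.2706 - 0.02*13.0824 = 3.009
Step 2: grad_x = 2*7*-3.4508 = -48.3114, grad_y = 2*2*3.009 = 12.0358
  x_2 = -3.4508 - 0.02*-48.3114 = -2.4846
  y_2 = 3.009 - 0.02*12.0358 = 2.7682
Step 3: grad_x = 2*7*-2.4846 = -34.7842, grad_y = 2*2*2.7682 = 11.0729
  x_3 = -2.4846 - 0.02*-34.7842 = -1.7889
  y_3 = 2.7682 - 0.02*11.0729 = 2.5468
f(-1.7889, 2.5468) = 7*(-1.7889)^2 + 2*2.5468^2 = 35.3734


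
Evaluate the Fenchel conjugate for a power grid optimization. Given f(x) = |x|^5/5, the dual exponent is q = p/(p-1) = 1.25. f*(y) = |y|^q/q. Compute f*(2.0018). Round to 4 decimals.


The conjugate exponent q satisfies 1/p + 1/q = 1.
p = 5, so q = 5/(5 - 1) = 1.25
|y|^q = 2.0018^1.25 = 2.3811
f*(2.0018) = 2.3811 / 1.25 = 1.9049


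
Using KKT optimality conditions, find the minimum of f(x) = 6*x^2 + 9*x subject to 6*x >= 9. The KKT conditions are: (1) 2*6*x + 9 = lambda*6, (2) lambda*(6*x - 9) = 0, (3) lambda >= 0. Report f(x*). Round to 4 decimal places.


Step 1: Try lambda = 0 (constraint inactive).
x_unc = -9/(2*6) = -0.75
Check: 6*-0.75 = -4.5 < 9 -- violated!
Step 2: Constraint must be active: 6*x = 9
x* = 9/6 = 1.5
lambda = (2*6*1.5 + 9)/6 = 4.5
Step 3: Compute optimal value.
f(x*) = 6*1.5^2 + 9*1.5 = 27.0


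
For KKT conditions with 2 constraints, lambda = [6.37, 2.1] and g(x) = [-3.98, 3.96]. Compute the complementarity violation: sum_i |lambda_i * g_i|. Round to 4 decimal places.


KKT complementary slackness check:
lambda_1 * g_1 = 6.37 * -3.98 = -25.3526
lambda_2 * g_2 = 2.1 * 3.96 = 8.316
Total violation = 25.3526 + 8.316 = 33.6686


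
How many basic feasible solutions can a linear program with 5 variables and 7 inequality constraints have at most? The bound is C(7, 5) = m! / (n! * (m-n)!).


Each vertex corresponds to some choice of n active constraints out of m, so the number of vertices is at most C(m, n) = m! / (n!(m-n)!).
m = 7, n = 5
Numerator: 7 * 6 * 5 * 4 * 3
Denominator: 5! = 120
C(7, 5) = 21


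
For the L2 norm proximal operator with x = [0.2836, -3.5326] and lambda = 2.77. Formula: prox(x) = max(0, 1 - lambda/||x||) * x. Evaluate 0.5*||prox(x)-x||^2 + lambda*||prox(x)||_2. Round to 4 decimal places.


Step 1: Compute ||x||.
||x|| = 3.544
Step 2: Compute scaling factor.
scale = max(0, 1 - 2.77/3.544) = 0.2184
Step 3: prox(x) = [0.0619, -0.7715]
||prox(x)|| = 0.774
Step 4: Proximal objective.
0.5*||prox-x||^2 = 3.8365
lambda*||prox|| = 2.144
Total = 5.9803


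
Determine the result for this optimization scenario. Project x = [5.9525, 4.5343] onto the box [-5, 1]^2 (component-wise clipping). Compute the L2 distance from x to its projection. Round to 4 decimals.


Project each component onto [-5, 1].
clip(5.9525) = 1.0, clip(4.5343) = 1.0
Projection = [1.0, 1.0]
Squared diffs: [24.5273, 12.4913]
Distance = sqrt(37.0186) = 6.0843


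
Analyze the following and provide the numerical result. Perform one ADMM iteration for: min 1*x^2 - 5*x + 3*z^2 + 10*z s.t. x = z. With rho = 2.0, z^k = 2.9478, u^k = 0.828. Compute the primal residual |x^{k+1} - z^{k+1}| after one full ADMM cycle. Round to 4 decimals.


ADMM iteration with rho = 2.0, z^k = 2.9478, u^k = 0.828
Step 1: x-update.
Minimize 1*x^2 - 5*x + (2.0/2)*(x - 2.9478 + 0.828)^2
FOC: (2*1 + 2.0)*x = 5 + 2.0*(2.9478 - 0.828)
x^{k+1} = 2.3099
Step 2: z-update.
Minimize 3*z^2 + 10*z + (2.0/2)*(2.3099 - z + 0.828)^2
FOC: (2*3 + 2.0)*z = -10 + 2.0*(2.3099 + 0.828)
z^{k+1} = -0.4655
Step 3: u-update.
u^{k+1} = 0.828 + 2.3099 + 0.4655 = 3.6034
Step 4: Primal residual = |2.3099 + 0.4655| = 2.7754


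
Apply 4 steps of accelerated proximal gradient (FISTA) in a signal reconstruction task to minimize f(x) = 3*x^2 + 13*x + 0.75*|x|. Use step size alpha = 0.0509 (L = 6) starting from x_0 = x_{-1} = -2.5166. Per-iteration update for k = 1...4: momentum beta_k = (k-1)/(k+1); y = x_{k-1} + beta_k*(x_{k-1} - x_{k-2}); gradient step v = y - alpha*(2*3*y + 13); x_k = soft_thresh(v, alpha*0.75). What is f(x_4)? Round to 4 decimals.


FISTA on f(x) = 3*x^2 + 13*x + 0.75*|x|
L = 6, alpha = 0.0509
Iteration 1: beta = 0.0, y = -2.5166 + 0.0*(-2.5166 + 2.5166) = -2.5166
  grad(y) = -2.0996, v = y - alpha*grad = -2.4097
  prox(v) = soft_thresh(-2.4097, 0.0382) = -2.3716
Iteration 2: beta = 0.3333, y = -2.3716 + 0.3333*(-2.3716 + 2.5166) = -2.3232
  grad(y) = -0.9392, v = y - alpha*grad = -2.2754
  prox(v) = soft_thresh(-2.2754, 0.0382) = -2.2372
Iteration 3: beta = 0.5, y = -2.2372 + 0.5*(-2.2372 + 2.3716) = -2.1701
  grad(y) = -0.0204, v = y - alpha*grad = -2.169
  prox(v) = soft_thresh(-2.169, 0.0382) = -2.1308
Iteration 4: beta = 0.6, y = -2.1308 + 0.6*(-2.1308 + 2.2372) = -2.067
  grad(y) = 0.5979, v = y - alpha*grad = -2.0975
  prox(v) = soft_thresh(-2.0975, 0.0382) = -2.0593
f(x_4) = 3*(-2.0593)^2 + 13*(-2.0593) + 0.75*|-2.0593| = -12.5043


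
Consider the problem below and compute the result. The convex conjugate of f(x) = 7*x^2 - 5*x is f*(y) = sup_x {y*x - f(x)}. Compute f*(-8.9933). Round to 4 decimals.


f*(y) = sup_x {y*x - a*x^2 - b*x} = sup_x {(y-b)*x - a*x^2}
FOC: (y - b) - 2a*x = 0 => x* = (y - b)/(2a)
x* = (-8.9933 + 5)/(2*7) = -0.2852
f*(-8.9933) = (y-b)^2/(4a) = (-8.9933 + 5)^2/(4*7)
= 15.9464/28 = 0.5695


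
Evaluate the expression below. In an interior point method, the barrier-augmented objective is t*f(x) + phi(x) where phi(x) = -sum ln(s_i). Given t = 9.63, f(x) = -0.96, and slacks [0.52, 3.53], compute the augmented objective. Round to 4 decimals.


Step 1: Compute log-barrier.
ln values: [-0.6539, 1.2613]
phi = -(-0.6539 + 1.2613) = -0.6074
Step 2: Compute augmented objective.
t*f(x) = 9.63*-0.96 = -9.2448
Total = -9.2448 - 0.6074 = -9.8522


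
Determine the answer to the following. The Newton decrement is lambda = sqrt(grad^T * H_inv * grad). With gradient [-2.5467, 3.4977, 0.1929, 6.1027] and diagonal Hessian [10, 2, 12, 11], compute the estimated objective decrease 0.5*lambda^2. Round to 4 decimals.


Step 1: H is diagonal, so H^(-1) * g = [-0.2547, 1.7489, 0.0161, 0.5548].
Step 2: g^T H^(-1) g = sum_i g_i^2 / H_ii
  = (-2.5467)^2/10 + (3.4977)^2/2 + (0.1929)^2/12 + (6.1027)^2/11
  = 0.6486 + 6.117 + 0.0031 + 3.3857 = 10.1543
Step 3: Objective decrease = 0.5 * g^T H^(-1) g = 5.0772


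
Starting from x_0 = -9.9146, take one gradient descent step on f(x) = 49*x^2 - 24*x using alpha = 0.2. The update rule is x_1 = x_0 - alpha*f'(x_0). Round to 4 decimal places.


We compute the gradient at x_0 and apply the update.
f'(x) = 98*x - 24
f'(-9.9146) = 98*-9.9146 - 24 = -995.6308
x_1 = -9.9146 - 0.2*-995.6308 = 189.2116


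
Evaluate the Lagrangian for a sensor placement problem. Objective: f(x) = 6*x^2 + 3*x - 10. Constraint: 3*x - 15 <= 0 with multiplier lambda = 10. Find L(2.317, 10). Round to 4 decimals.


Step 1: Evaluate f(x).
f(2.317) = 6*2.317^2 + 3*2.317 - 10 = 29.1619
Step 2: Evaluate g(x).
g(2.317) = 3*2.317 - 15 = -8.049
Step 3: Compute Lagrangian.
L = 29.1619 + 10*-8.049 = -51.3281


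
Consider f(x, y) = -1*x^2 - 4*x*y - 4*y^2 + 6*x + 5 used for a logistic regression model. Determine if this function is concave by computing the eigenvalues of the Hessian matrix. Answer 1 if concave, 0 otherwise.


The Hessian of f(x,y) = -1*x^2 - 4*x*y - 4*y^2 + 6*x + 5 is:
H = [[-2, -4], [-4, -8]]
Trace = -2 - 8 = -10
Determinant = -2*-8 - (-4)^2 = 0
Discriminant = (-10)^2 - 4*0 = 100.0
Eigenvalues: lambda_1 = -10.0, lambda_2 = 0.0
The function is concave.

1


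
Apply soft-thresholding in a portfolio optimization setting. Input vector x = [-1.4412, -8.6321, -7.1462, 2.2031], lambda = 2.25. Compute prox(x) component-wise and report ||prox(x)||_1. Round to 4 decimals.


Soft-thresholding with lambda = 2.25:
prox(-1.4412) = sign(-1.4412)*max(|-1.4412| - 2.25, 0) = 0.0
prox(-8.6321) = sign(-8.6321)*max(|-8.6321| - 2.25, 0) = -6.3821
prox(-7.1462) = sign(-7.1462)*max(|-7.1462| - 2.25, 0) = -4.8962
prox(2.2031) = sign(2.2031)*max(|2.2031| - 2.25, 0) = 0.0
prox(x) = [0.0, -6.3821, -4.8962, 0.0]
||prox(x)||_1 = 0.0 + 6.3821 + 4.8962 + 0.0 = 11.2783


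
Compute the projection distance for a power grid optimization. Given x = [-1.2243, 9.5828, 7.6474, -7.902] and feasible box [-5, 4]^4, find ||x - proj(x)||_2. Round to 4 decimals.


Project each component onto [-5, 4].
clip(-1.2243) = -1.2243, clip(9.5828) = 4.0, clip(7.6474) = 4.0, clip(-7.902) = -5.0
Projection = [-1.2243, 4.0, 4.0, -5.0]
Squared diffs: [0.0, 31.1677, 13.3035, 8.4216]
Distance = sqrt(52.8928) = 7.2727


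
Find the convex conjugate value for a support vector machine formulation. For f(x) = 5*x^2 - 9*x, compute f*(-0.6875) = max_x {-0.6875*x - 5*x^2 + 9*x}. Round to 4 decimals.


f*(y) = sup_x {y*x - a*x^2 - b*x} = sup_x {(y-b)*x - a*x^2}
FOC: (y - b) - 2a*x = 0 => x* = (y - b)/(2a)
x* = (-0.6875 + 9)/(2*5) = 0.8313
f*(-0.6875) = (y-b)^2/(4a) = (-0.6875 + 9)^2/(4*5)
= 69.0977/20 = 3.4549


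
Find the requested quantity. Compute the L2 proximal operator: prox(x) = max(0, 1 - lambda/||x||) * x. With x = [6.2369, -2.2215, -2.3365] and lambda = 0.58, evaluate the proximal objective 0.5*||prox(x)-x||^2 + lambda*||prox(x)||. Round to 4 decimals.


Step 1: Compute ||x||.
||x|| = 7.0209
Step 2: Compute scaling factor.
scale = max(0, 1 - 0.58/7.0209) = 0.9174
Step 3: prox(x) = [5.7217, -2.038, -2.1435]
||prox(x)|| = 6.4409
Step 4: Proximal objective.
0.5*||prox-x||^2 = 0.1682
lambda*||prox|| = 3.7357
Total = 3.9039


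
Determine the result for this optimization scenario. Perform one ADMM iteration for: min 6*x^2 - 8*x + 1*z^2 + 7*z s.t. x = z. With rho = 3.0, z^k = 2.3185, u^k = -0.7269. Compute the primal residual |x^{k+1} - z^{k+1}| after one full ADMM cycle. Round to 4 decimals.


ADMM iteration with rho = 3.0, z^k = 2.3185, u^k = -0.7269
Step 1: x-update.
Minimize 6*x^2 - 8*x + (3.0/2)*(x - 2.3185 - 0.7269)^2
FOC: (2*6 + 3.0)*x = 8 + 3.0*(2.3185 + 0.7269)
x^{k+1} = 1.1424
Step 2: z-update.
Minimize 1*z^2 + 7*z + (3.0/2)*(1.1424 - z - 0.7269)^2
FOC: (2*1 + 3.0)*z = -7 + 3.0*(1.1424 - 0.7269)
z^{k+1} = -1.1507
Step 3: u-update.
u^{k+1} = -0.7269 + 1.1424 + 1.1507 = 1.5662
Step 4: Primal residual = |1.1424 + 1.1507| = 2.2931


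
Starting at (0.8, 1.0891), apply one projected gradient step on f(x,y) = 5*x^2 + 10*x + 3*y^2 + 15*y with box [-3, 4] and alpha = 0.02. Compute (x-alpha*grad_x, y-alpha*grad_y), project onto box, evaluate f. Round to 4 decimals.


Step 1: Compute gradient at (0.8, 1.0891).
grad_x = 2*5*0.8 + 10 = 18.0
grad_y = 2*3*1.0891 + 15 = 21.5346
Step 2: Gradient step.
x_raw = 0.8 - 0.02*18.0 = 0.44
y_raw = 1.0891 - 0.02*21.5346 = 0.6584
Step 3: Project onto [-3, 4].
x_proj = clip(0.44) = 0.44
y_proj = clip(0.6584) = 0.6584
Step 4: Evaluate f.
f(0.44, 0.6584) = 16.5446


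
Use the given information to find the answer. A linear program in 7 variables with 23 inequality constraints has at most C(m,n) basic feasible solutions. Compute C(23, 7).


Each vertex corresponds to some choice of n active constraints out of m, so the number of vertices is at most C(m, n) = m! / (n!(m-n)!).
m = 23, n = 7
Numerator: 23 * 22 * 21 * 20 * 19 * 18 * 17
Denominator: 7! = 5040
C(23, 7) = 245157


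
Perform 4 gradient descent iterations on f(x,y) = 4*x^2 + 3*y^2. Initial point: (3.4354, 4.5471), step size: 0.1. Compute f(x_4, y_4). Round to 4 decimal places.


Gradient descent on f(x,y) = 4*x^2 + 3*y^2.
Starting point: (3.4354, 4.5471), alpha = 0.1
Step 1: grad_x = 2*4*3.4354 = 27.4832, grad_y = 2*3*4.5471 = 27.2826
  x_1 = 3.4354 - 0.1*27.4832 = 0.6871
  y_1 = 4.5471 - 0.1*27.2826 = 1.8188
Step 2: grad_x = 2*4*0.6871 = 5.4966, grad_y = 2*3*1.8188 = 10.913
  x_2 = 0.6871 - 0.1*5.4966 = 0.1374
  y_2 = 1.8188 - 0.1*10.913 = 0.7275
Step 3: grad_x = 2*4*0.1374 = 1.0993, grad_y = 2*3*0.7275 = 4.3652
  x_3 = 0.1374 - 0.1*1.0993 = 0.0275
  y_3 = 0.7275 - 0.1*4.3652 = 0.291
Step 4: grad_x = 2*4*0.0275 = 0.2199, grad_y = 2*3*0.291 = 1.7461
  x_4 = 0.0275 - 0.1*0.2199 = 0.0055
  y_4 = 0.291 - 0.1*1.7461 = 0.1164
f(0.0055, 0.1164) = 4*0.0055^2 + 3*0.1164^2 = 0.0408


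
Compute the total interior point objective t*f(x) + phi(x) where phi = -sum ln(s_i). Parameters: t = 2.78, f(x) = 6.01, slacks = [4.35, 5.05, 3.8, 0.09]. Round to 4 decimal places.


Step 1: Compute log-barrier.
ln values: [1.4702, 1.6194, 1.335, -2.4079]
phi = -(1.4702 + 1.6194 + 1.335 - 2.4079) = -2.0166
Step 2: Compute augmented objective.
t*f(x) = 2.78*6.01 = 16.7078
Total = 16.7078 - 2.0166 = 14.6912


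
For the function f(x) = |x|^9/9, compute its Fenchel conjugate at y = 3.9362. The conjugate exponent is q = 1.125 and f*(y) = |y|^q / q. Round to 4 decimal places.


The conjugate exponent q satisfies 1/p + 1/q = 1.
p = 9, so q = 9/(9 - 1) = 1.125
|y|^q = 3.9362^1.125 = 4.6716
f*(3.9362) = 4.6716 / 1.125 = 4.1525


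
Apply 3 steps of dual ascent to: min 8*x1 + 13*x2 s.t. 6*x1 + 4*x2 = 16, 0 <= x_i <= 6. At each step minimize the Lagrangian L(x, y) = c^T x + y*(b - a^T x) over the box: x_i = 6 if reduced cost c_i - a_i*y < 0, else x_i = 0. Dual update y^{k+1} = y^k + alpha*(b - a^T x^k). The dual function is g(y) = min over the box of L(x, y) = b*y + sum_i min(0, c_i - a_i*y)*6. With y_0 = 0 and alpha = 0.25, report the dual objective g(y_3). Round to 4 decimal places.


Dual ascent for LP: min 8*x1 + 13*x2, 6*x1 + 4*x2 = 16, 0 <= x_i <= 6
Step 1: y^k = 0.0, reduced costs: (8.0, 13.0)
  x^k = (0.0, 0.0), subgradient = b - a^T x = 16.0
  y^{k+1} = 0.0 + 0.25*16.0 = 4.0
Step 2: y^k = 4.0, reduced costs: (-16.0, -3.0)
  x^k = (6.0, 6.0), subgradient = b - a^T x = -44.0
  y^{k+1} = 4.0 + 0.25*-44.0 = -7.0
Step 3: y^k = -7.0, reduced costs: (50.0, 41.0)
  x^k = (0.0, 0.0), subgradient = b - a^T x = 16.0
  y^{k+1} = -7.0 + 0.25*16.0 = -3.0
Dual objective at y_3 = -3.0: reduced costs (26.0, 25.0), box minimizer x = (0.0, 0.0)
g(y_3) = b*y + (c1 - a1*y)*x1 + (c2 - a2*y)*x2 = 16*(-3.0) + 26.0*0.0 + 25.0*0.0 = -48.0 + 0.0 + 0.0 = -48.0


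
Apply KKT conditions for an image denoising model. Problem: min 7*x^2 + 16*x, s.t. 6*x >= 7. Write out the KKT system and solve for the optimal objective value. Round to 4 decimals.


Step 1: Try lambda = 0 (constraint inactive).
x_unc = -16/(2*7) = -1.1429
Check: 6*-1.1429 = -6.8574 < 7 -- violated!
Step 2: Constraint must be active: 6*x = 7
x* = 7/6 = 1.1667 (rounded; the exact value 7/6 is used below)
lambda = (2*7*(7/6) + 16)/6 = 5.3889
Step 3: Compute optimal value.
f(x*) = 7*(7/6)^2 + 16*(7/6) = 28.1944


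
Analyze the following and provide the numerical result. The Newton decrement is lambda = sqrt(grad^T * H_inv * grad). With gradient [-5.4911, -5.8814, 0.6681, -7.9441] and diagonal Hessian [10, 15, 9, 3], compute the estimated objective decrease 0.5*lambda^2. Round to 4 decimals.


Step 1: H is diagonal, so H^(-1) * g = [-0.5491, -0.3921, 0.0742, -2.648].
Step 2: g^T H^(-1) g = sum_i g_i^2 / H_ii
  = (-5.4911)^2/10 + (-5.8814)^2/15 + (0.6681)^2/9 + (-7.9441)^2/3
  = 3.0152 + 2.3061 + 0.0496 + 21.0362 = 26.4071
Step 3: Objective decrease = 0.5 * g^T H^(-1) g = 13.2036


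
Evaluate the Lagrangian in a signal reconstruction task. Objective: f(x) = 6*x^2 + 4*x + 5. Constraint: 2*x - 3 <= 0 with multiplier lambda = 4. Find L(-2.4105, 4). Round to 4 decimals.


Step 1: Evaluate f(x).
f(-2.4105) = 6*(-2.4105)^2 + 4*(-2.4105) + 5 = 30.2211
Step 2: Evaluate g(x).
g(-2.4105) = 2*-2.4105 - 3 = -7.821
Step 3: Compute Lagrangian.
L = 30.2211 + 4*-7.821 = -1.0629


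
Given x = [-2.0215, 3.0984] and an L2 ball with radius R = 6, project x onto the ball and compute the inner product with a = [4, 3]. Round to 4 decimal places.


Step 1: Compute ||x|| (intermediates to 6 decimals).
||x|| = sqrt((-2.0215)^2 + 3.0984^2) = 3.699533
Step 2: Project.
Since ||x|| <= R, proj = x (no scaling needed).
proj(x) = [-2.0215, 3.0984]
Step 3: Dot product.
a^T * proj(x) = 4*(-2.0215) + 3*3.0984 = 1.2092


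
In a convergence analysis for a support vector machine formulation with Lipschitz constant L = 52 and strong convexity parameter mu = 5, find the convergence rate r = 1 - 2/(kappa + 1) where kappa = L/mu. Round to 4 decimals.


Step 1: Compute the condition number.
kappa = L/mu = 52/5 = 10.4
Step 2: Compute the convergence rate.
r = 1 - 2/(kappa + 1) = 1 - 2*mu/(L + mu) = (L - mu)/(L + mu) = 47/57 = 0.8246


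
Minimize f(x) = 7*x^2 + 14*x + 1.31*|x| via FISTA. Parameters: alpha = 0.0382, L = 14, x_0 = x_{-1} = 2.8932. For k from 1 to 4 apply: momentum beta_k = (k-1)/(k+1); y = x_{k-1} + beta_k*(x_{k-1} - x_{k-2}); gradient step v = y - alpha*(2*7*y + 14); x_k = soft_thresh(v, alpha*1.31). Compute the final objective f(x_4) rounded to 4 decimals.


FISTA on f(x) = 7*x^2 + 14*x + 1.31*|x|
L = 14, alpha = 0.0382
Iteration 1: beta = 0.0, y = 2.8932 + 0.0*(2.8932 - 2.8932) = 2.8932
  grad(y) = 54.5048, v = y - alpha*grad = 0.8111
  prox(v) = soft_thresh(0.8111, 0.05) = 0.7611
Iteration 2: beta = 0.3333, y = 0.7611 + 0.3333*(0.7611 - 2.8932) = 0.0504
  grad(y) = 14.7051, v = y - alpha*grad = -0.5114
  prox(v) = soft_thresh(-0.5114, 0.05) = -0.4613
Iteration 3: beta = 0.5, y = -0.4613 + 0.5*(-0.4613 - 0.7611) = -1.0725
  grad(y) = -1.0154, v = y - alpha*grad = -1.0337
  prox(v) = soft_thresh(-1.0337, 0.05) = -0.9837
Iteration 4: beta = 0.6, y = -0.9837 + 0.6*(-0.9837 + 0.4613) = -1.2971
  grad(y) = -4.1597, v = y - alpha*grad = -1.1382
  prox(v) = soft_thresh(-1.1382, 0.05) = -1.0882
f(x_4) = 7*(-1.0882)^2 + 14*(-1.0882) + 1.31*|-1.0882| = -5.5201


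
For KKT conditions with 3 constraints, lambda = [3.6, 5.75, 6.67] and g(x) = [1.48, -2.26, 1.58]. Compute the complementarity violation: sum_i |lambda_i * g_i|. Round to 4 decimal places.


KKT complementary slackness check:
lambda_1 * g_1 = 3.6 * 1.48 = 5.328
lambda_2 * g_2 = 5.75 * -2.26 = -12.995
lambda_3 * g_3 = 6.67 * 1.58 = 10.5386
Total violation = 5.328 + 12.995 + 10.5386 = 28.8616


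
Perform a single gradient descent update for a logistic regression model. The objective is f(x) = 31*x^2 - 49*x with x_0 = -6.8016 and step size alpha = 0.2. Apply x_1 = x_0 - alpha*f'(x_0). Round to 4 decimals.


We compute the gradient at x_0 and apply the update.
f'(x) = 62*x - 49
f'(-6.8016) = 62*-6.8016 - 49 = -470.6992
x_1 = -6.8016 - 0.2*-470.6992 = 87.3382


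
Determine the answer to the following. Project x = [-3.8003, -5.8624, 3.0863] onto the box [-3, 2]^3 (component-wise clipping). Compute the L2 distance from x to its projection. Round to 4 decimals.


Project each component onto [-3, 2].
clip(-3.8003) = -3.0, clip(-5.8624) = -3.0, clip(3.0863) = 2.0
Projection = [-3.0, -3.0, 2.0]
Squared diffs: [0.6405, 8.1933, 1.18]
Distance = sqrt(10.0138) = 3.1645


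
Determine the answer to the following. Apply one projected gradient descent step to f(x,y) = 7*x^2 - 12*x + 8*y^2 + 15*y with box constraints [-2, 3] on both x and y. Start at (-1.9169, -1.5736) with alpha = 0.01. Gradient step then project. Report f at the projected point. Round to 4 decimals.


Step 1: Compute gradient at (-1.9169, -1.5736).
grad_x = 2*7*-1.9169 - 12 = -38.8366
grad_y = 2*8*-1.5736 + 15 = -10.1776
Step 2: Gradient step.
x_raw = -1.9169 - 0.01*-38.8366 = -1.5285
y_raw = -1.5736 - 0.01*-10.1776 = -1.4718
Step 3: Project onto [-2, 3].
x_proj = clip(-1.5285) = -1.5285
y_proj = clip(-1.4718) = -1.4718
Step 4: Evaluate f.
f(-1.5285, -1.4718) = 29.9501


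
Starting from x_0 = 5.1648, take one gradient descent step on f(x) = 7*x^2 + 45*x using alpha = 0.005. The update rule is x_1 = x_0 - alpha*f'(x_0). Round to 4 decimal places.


We compute the gradient at x_0 and apply the update.
f'(x) = 14*x + 45
f'(5.1648) = 14*5.1648 + 45 = 117.3072
x_1 = 5.1648 - 0.005*117.3072 = 4.5783
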